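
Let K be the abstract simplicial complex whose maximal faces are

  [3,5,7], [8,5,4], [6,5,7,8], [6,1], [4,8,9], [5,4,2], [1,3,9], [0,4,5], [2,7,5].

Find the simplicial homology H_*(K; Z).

Take the total order 0 < 1 < 2 < 3 < 4 < 5 < 6 < 7 < 8 < 9 on the vertex set. Then K (dimension 3) consists of the simplices:

  0-simplices (10): [0], [1], [2], [3], [4], [5], [6], [7], [8], [9]
  1-simplices (21): [0,4], [0,5], [1,3], [1,6], [1,9], [2,4], [2,5], [2,7], [3,5], [3,7], [3,9], [4,5], [4,8], [4,9], [5,6], [5,7], [5,8], [6,7], [6,8], [7,8], [8,9]
  2-simplices (11): [0,4,5], [1,3,9], [2,4,5], [2,5,7], [3,5,7], [4,5,8], [4,8,9], [5,6,7], [5,6,8], [5,7,8], [6,7,8]
  3-simplices (1): [5,6,7,8]

Hence C_0 ≅ Z^10, C_1 ≅ Z^21, C_2 ≅ Z^11, C_3 ≅ Z^1.

∂_1: C_1 → C_0 is given by ∂[p,q] = [q] − [p]. For instance
  ∂[3,5] = [5] − [3].
As a 10×21 matrix over Z this has rank 9, with invariant factors (1,1,1,1,1,1,1,1,1).

∂_2: C_2 → C_1 maps a triangle to the signed sum of its edges. For instance
  ∂[4,8,9] = [8,9] − [4,9] + [4,8],
  ∂[0,4,5] = [4,5] − [0,5] + [0,4].
The resulting 21×11 matrix has rank 10, and its Smith normal form has invariant factors (1,1,1,1,1,1,1,1,1,1).

∂_3: C_3 → C_2 sends each 3-simplex σ to the alternating sum Σ_i (−1)^i (σ with its i-th vertex removed). For instance
  ∂[5,6,7,8] = [6,7,8] − [5,7,8] + [5,6,8] − [5,6,7].
This gives a 11×1 integer matrix of rank 1; reducing to Smith normal form yields diagonal entries (1).

Reading off H_k = ker ∂_k / im ∂_{k+1}:

  H_0: rank C_0 − rank ∂_1 = 10 − 9 = 1, and the invariant factors of ∂_1 are all 1, so H_0 ≅ Z.
  H_1: rank ker ∂_1 − rank ∂_2 = (21 − 9) − 10 = 2, and the invariant factors of ∂_2 are all 1, so H_1 ≅ Z^2.
  H_2: rank ker ∂_2 − rank ∂_3 = (11 − 10) − 1 = 0, and the invariant factors of ∂_3 are all 1, so H_2 ≅ 0.
  H_3: rank ker ∂_3 − rank ∂_4 = (1 − 1) − 0 = 0, and there is no ∂_4, so H_3 ≅ 0.

As a check, the Euler characteristic is 10 − 21 + 11 − 1 = -1, which agrees with 1 − 2 + 0 − 0 = -1.

H_0 = Z,  H_1 = Z^2,  H_2 = 0,  H_3 = 0.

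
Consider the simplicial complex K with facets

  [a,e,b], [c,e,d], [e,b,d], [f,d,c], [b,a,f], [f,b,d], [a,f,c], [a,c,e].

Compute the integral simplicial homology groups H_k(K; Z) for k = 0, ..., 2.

H_0 = Z,  H_1 = 0,  H_2 = Z.

Take the total order a < b < c < d < e < f on the vertex set. Then K (dimension 2) consists of the simplices:

  0-simplices (6): a, b, c, d, e, f
  1-simplices (12): ab, ac, ae, af, bd, be, bf, cd, ce, cf, de, df
  2-simplices (8): abe, abf, ace, acf, bde, bdf, cde, cdf

Hence C_0 ≅ Z^6, C_1 ≅ Z^12, C_2 ≅ Z^8.

The boundary map ∂_1: C_1 → C_0 is given by ∂[p,q] = [q] − [p].
The 6×12 boundary matrix has rank 5 and Smith normal form diag(1,1,1,1,1).

The boundary map ∂_2: C_2 → C_1 sends each 2-simplex [p,q,r] to [q,r] − [p,r] + [p,q]. For instance
  ∂cdf = df − cf + cd,
  ∂ace = ce − ae + ac.
The 12×8 boundary matrix has rank 7 and Smith normal form diag(1,1,1,1,1,1,1).

Reading off H_k = ker ∂_k / im ∂_{k+1}:

  H_0: rank C_0 − rank ∂_1 = 6 − 5 = 1, and the invariant factors of ∂_1 are all 1, so H_0 = Z.
  H_1: rank ker ∂_1 − rank ∂_2 = (12 − 5) − 7 = 0, and the invariant factors of ∂_2 are all 1, so H_1 = 0.
  H_2: rank ker ∂_2 − rank ∂_3 = (8 − 7) − 0 = 1, and there is no ∂_3, so H_2 = Z.

As a check, the Euler characteristic is 6 − 12 + 8 = 2, which agrees with 1 − 0 + 1 = 2.
(K is a triangulation of the 2-sphere S^2.)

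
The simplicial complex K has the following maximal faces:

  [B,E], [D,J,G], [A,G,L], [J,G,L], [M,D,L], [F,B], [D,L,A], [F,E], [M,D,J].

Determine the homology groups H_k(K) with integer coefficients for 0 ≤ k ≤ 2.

We work with the vertex ordering A < B < D < E < F < G < J < L < M. The simplices of K, each written with vertices in increasing order, are:

  0-simplices (9): A, B, D, E, F, G, J, L, M
  1-simplices (15): AD, AG, AL, BE, BF, DG, DJ, DL, DM, EF, GJ, GL, JL, JM, LM
  2-simplices (6): ADL, AGL, DGJ, DJM, DLM, GJL

so the chain groups are C_0 ≅ Z^9, C_1 ≅ Z^15, C_2 ≅ Z^6.

The boundary map ∂_1: C_1 → C_0 maps an edge to its endpoints' difference, ∂[p,q] = q − p.
As a 9×15 matrix over Z this has rank 7, with invariant factors (1,1,1,1,1,1,1).

Boundary ∂_2: C_2 → C_1 acts by ∂[p,q,r] = [q,r] − [p,r] + [p,q]. For instance
  ∂DLM = LM − DM + DL,
  ∂AGL = GL − AL + AG.
As a 15×6 matrix over Z this has rank 6, with invariant factors (1,1,1,1,1,1).

Computing H_k = (kernel of ∂_k) / (image of ∂_{k+1}):

  H_0: rank C_0 − rank ∂_1 = 9 − 7 = 2, and the invariant factors of ∂_1 are all 1, so H_0 = Z^2.
  H_1: rank ker ∂_1 − rank ∂_2 = (15 − 7) − 6 = 2, and the invariant factors of ∂_2 are all 1, so H_1 = Z^2.
  H_2: rank ker ∂_2 − rank ∂_3 = (6 − 6) − 0 = 0, and there is no ∂_3, so H_2 = 0.

As a check, the Euler characteristic is 9 − 15 + 6 = 0, which agrees with 2 − 2 + 0 = 0.
(K is a triangulation of the disjoint union of the circle S^1 and the cylinder S^1 x I.)

H_0 ≅ Z^2,  H_1 ≅ Z^2,  H_2 = 0.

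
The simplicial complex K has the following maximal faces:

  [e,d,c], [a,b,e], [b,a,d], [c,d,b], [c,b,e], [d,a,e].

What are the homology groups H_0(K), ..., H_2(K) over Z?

H_0 = Z,  H_1 = 0,  H_2 = Z.

Order the vertices as a < b < c < d < e. Listing each simplex with vertices in this order, K has dimension 2 with simplices:

  0-simplices (5): a, b, c, d, e
  1-simplices (9): ab, ad, ae, bc, bd, be, cd, ce, de
  2-simplices (6): abd, abe, ade, bcd, bce, cde

so the chain groups are C_0 ≅ Z^5, C_1 ≅ Z^9, C_2 ≅ Z^6.

The boundary map ∂_1: C_1 → C_0 sends each edge [p,q] (with p < q) to q − p.
As a 5×9 matrix over Z this has rank 4, with invariant factors (1,1,1,1).

The boundary map ∂_2: C_2 → C_1 maps a triangle to the signed sum of its edges. For instance
  ∂abe = be − ae + ab,
  ∂bce = ce − be + bc.
This gives a 9×6 integer matrix of rank 5; reducing to Smith normal form yields diagonal entries (1,1,1,1,1).

Reading off H_k = ker ∂_k / im ∂_{k+1}:

  H_0: rank C_0 − rank ∂_1 = 5 − 4 = 1, and the invariant factors of ∂_1 are all 1, so H_0 ≅ Z.
  H_1: rank ker ∂_1 − rank ∂_2 = (9 − 4) − 5 = 0, and the invariant factors of ∂_2 are all 1, so H_1 ≅ 0.
  H_2: rank ker ∂_2 − rank ∂_3 = (6 − 5) − 0 = 1, and there is no ∂_3, so H_2 ≅ Z.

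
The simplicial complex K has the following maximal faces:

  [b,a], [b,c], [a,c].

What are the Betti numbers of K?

Take the total order a < b < c on the vertex set. Then K (dimension 1) consists of the simplices:

  0-simplices (3): a, b, c
  1-simplices (3): ab, ac, bc

so the chain groups are C_0 ≅ Z^3, C_1 ≅ Z^3.

The boundary map ∂_1: C_1 → C_0 is given by ∂[p,q] = [q] − [p]. For instance
  ∂ac = c − a.
The resulting 3×3 matrix has rank 2, and its Smith normal form has invariant factors (1,1).

Computing H_k = (kernel of ∂_k) / (image of ∂_{k+1}):

  H_0: rank C_0 − rank ∂_1 = 3 − 2 = 1, and the invariant factors of ∂_1 are all 1, so H_0 ≅ Z.
  H_1: rank ker ∂_1 − rank ∂_2 = (3 − 2) − 0 = 1, and there is no ∂_2, so H_1 ≅ Z.

Hence the Betti numbers are b_0 = 1, b_1 = 1.

b_0 = 1, b_1 = 1.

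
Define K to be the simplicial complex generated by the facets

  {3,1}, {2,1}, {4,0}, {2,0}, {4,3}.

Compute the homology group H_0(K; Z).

We work with the vertex ordering 0 < 1 < 2 < 3 < 4. The simplices of K, each written with vertices in increasing order, are:

  0-simplices (5): [0], [1], [2], [3], [4]
  1-simplices (5): [0,2], [0,4], [1,2], [1,3], [3,4]

giving chain groups C_0 ≅ Z^5, C_1 ≅ Z^5.

Boundary ∂_1: C_1 → C_0 is given by ∂[p,q] = [q] − [p].
The resulting 5×5 matrix has rank 4, and its Smith normal form has invariant factors (1,1,1,1).

From H_k ≅ ker(∂_k) / im(∂_{k+1}) we obtain:

  H_0: rank C_0 − rank ∂_1 = 5 − 4 = 1, and the invariant factors of ∂_1 are all 1, so H_0 ≅ Z.

(K is a triangulation of the circle S^1.)

H_0 = Z.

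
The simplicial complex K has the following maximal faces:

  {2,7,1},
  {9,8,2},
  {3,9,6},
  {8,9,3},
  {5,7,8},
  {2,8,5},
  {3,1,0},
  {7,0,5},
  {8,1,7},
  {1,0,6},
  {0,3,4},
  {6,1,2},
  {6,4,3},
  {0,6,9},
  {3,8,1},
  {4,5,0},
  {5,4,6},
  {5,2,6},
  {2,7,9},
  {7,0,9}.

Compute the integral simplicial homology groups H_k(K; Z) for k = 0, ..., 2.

K has 10 vertices, 30 edges, 20 triangles.
rank ∂_0 = 0, rank ∂_1 = 9 ⇒ b_0 = 10 − 0 − 9 = 1; all invariant factors of ∂_1 are 1 so no torsion. So H_0 = Z.
rank ∂_1 = 9, rank ∂_2 = 20 ⇒ b_1 = 30 − 9 − 20 = 1; ∂_2 has invariant factor(s) [2] giving torsion. So H_1 = Z ⊕ Z/2.
rank ∂_2 = 20, rank ∂_3 = 0 ⇒ b_2 = 20 − 20 − 0 = 0. So H_2 = 0.

H_0 = Z,  H_1 = Z ⊕ Z/2,  H_2 = 0.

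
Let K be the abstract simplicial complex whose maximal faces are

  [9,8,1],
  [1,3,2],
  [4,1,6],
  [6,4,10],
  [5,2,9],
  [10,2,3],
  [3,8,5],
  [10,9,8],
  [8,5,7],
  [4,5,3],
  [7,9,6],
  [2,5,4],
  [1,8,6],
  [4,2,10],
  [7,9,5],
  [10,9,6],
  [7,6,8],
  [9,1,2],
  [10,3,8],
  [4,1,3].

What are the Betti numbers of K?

Fix the vertex order 1 < 2 < 3 < 4 < 5 < 6 < 7 < 8 < 9 < 10 and write every simplex with vertices in increasing order. Then dim K = 2 and the simplices of K are:

  0-simplices (10): [1], [2], [3], [4], [5], [6], [7], [8], [9], [10]
  1-simplices (30): (30 of them)
  2-simplices (20): (20 of them)

Hence C_0 ≅ Z^10, C_1 ≅ Z^30, C_2 ≅ Z^20.

The boundary map ∂_1: C_1 → C_0 maps an edge to its endpoints' difference, ∂[p,q] = q − p. For instance
  ∂[3,4] = [4] − [3].
This gives a 10×30 integer matrix of rank 9; reducing to Smith normal form yields diagonal entries (1,1,1,1,1,1,1,1,1).

Boundary ∂_2: C_2 → C_1 acts by ∂[p,q,r] = [q,r] − [p,r] + [p,q]. For instance
  ∂[5,7,9] = [7,9] − [5,9] + [5,7],
  ∂[5,7,8] = [7,8] − [5,8] + [5,7].
This gives a 30×20 integer matrix of rank 20; reducing to Smith normal form yields diagonal entries (1,1,1,1,1,1,1,1,1,1,1,1,1,1,1,1,1,1,1,2).

Now H_k = ker ∂_k / im ∂_{k+1}, so:

  H_0: rank C_0 − rank ∂_1 = 10 − 9 = 1, and the invariant factors of ∂_1 are all 1, so H_0 = Z.
  H_1: rank ker ∂_1 − rank ∂_2 = (30 − 9) − 20 = 1, and ∂_2 has invariant factor 2 > 1, so H_1 = Z ⊕ Z/2.
  H_2: rank ker ∂_2 − rank ∂_3 = (20 − 20) − 0 = 0, and there is no ∂_3, so H_2 = 0.

As a check, the Euler characteristic is 10 − 30 + 20 = 0, which agrees with 1 − 1 + 0 = 0.

Hence the Betti numbers are b_0 = 1, b_1 = 1, b_2 = 0.

b_0 = 1, b_1 = 1, b_2 = 0.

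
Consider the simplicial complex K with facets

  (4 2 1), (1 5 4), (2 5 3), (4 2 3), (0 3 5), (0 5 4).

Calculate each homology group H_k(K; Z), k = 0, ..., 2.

H_0 ≅ Z,  H_1 ≅ Z,  H_2 = 0.

Order the vertices as 0 < 1 < 2 < 3 < 4 < 5. Listing each simplex with vertices in this order, K has dimension 2 with simplices:

  0-simplices (6): [0], [1], [2], [3], [4], [5]
  1-simplices (12): [0,3], [0,4], [0,5], [1,2], [1,4], [1,5], [2,3], [2,4], [2,5], [3,4], [3,5], [4,5]
  2-simplices (6): [0,3,5], [0,4,5], [1,2,4], [1,4,5], [2,3,4], [2,3,5]

Hence C_0 ≅ Z^6, C_1 ≅ Z^12, C_2 ≅ Z^6.

The boundary map ∂_1: C_1 → C_0 sends each edge [p,q] (with p < q) to q − p.
The resulting 6×12 matrix has rank 5, and its Smith normal form has invariant factors (1,1,1,1,1).

Boundary ∂_2: C_2 → C_1 acts by ∂[p,q,r] = [q,r] − [p,r] + [p,q]. For instance
  ∂[0,3,5] = [3,5] − [0,5] + [0,3],
  ∂[2,3,4] = [3,4] − [2,4] + [2,3].
This gives a 12×6 integer matrix of rank 6; reducing to Smith normal form yields diagonal entries (1,1,1,1,1,1).

From H_k ≅ ker(∂_k) / im(∂_{k+1}) we obtain:

  H_0: rank C_0 − rank ∂_1 = 6 − 5 = 1, and the invariant factors of ∂_1 are all 1, so H_0 = Z.
  H_1: rank ker ∂_1 − rank ∂_2 = (12 − 5) − 6 = 1, and the invariant factors of ∂_2 are all 1, so H_1 = Z.
  H_2: rank ker ∂_2 − rank ∂_3 = (6 − 6) − 0 = 0, and there is no ∂_3, so H_2 = 0.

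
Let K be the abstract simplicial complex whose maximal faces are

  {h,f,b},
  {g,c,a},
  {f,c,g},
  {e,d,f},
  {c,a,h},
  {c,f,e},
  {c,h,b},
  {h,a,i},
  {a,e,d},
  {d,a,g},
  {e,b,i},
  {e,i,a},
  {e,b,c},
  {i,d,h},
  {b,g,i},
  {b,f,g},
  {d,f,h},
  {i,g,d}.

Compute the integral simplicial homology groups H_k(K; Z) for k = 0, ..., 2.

H_0 = Z,  H_1 = Z × Z/2,  H_2 = 0.

Order the vertices as a < b < c < d < e < f < g < h < i. Listing each simplex with vertices in this order, K has dimension 2 with simplices:

  0-simplices (9): a, b, c, d, e, f, g, h, i
  1-simplices (27): ac, ad, ae, ag, ah, ai, bc, be, bf, bg, bh, bi, ce, cf, cg, ch, de, df, dg, dh, di, ef, ei, fg, fh, gi, hi
  2-simplices (18): acg, ach, ade, adg, aei, ahi, bce, bch, bei, bfg, bfh, bgi, cef, cfg, def, dfh, dgi, dhi

giving chain groups C_0 ≅ Z^9, C_1 ≅ Z^27, C_2 ≅ Z^18.

∂_1: C_1 → C_0 sends each edge [p,q] (with p < q) to q − p.
This gives a 9×27 integer matrix of rank 8; reducing to Smith normal form yields diagonal entries (1,1,1,1,1,1,1,1).

∂_2: C_2 → C_1 sends each 2-simplex [p,q,r] to [q,r] − [p,r] + [p,q]. For instance
  ∂bgi = gi − bi + bg,
  ∂cef = ef − cf + ce.
This gives a 27×18 integer matrix of rank 18; reducing to Smith normal form yields diagonal entries (1,1,1,1,1,1,1,1,1,1,1,1,1,1,1,1,1,2).

From H_k ≅ ker(∂_k) / im(∂_{k+1}) we obtain:

  H_0: rank C_0 − rank ∂_1 = 9 − 8 = 1, and the invariant factors of ∂_1 are all 1, so H_0 ≅ Z.
  H_1: rank ker ∂_1 − rank ∂_2 = (27 − 8) − 18 = 1, and ∂_2 has invariant factor 2 > 1, so H_1 ≅ Z × Z/2.
  H_2: rank ker ∂_2 − rank ∂_3 = (18 − 18) − 0 = 0, and there is no ∂_3, so H_2 ≅ 0.

As a check, the Euler characteristic is 9 − 27 + 18 = 0, which agrees with 1 − 1 + 0 = 0.
(K is a triangulation of the Klein bottle.)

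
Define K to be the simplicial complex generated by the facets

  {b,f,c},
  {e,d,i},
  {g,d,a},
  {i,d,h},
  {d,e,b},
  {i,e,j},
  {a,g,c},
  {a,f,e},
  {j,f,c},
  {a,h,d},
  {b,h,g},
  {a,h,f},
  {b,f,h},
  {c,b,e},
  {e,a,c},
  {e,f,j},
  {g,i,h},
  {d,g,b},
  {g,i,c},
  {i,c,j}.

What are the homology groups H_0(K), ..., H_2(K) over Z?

Take the total order a < b < c < d < e < f < g < h < i < j on the vertex set. Then K (dimension 2) consists of the simplices:

  0-simplices (10): a, b, c, d, e, f, g, h, i, j
  1-simplices (30): ac, ad, ae, af, ag, ah, bc, bd, be, bf, bg, bh, ce, cf, cg, ci, cj, de, dg, dh, di, ef, ei, ej, fh, fj, gh, gi, hi, ij
  2-simplices (20): ace, acg, adg, adh, aef, afh, bce, bcf, bde, bdg, bfh, bgh, cfj, cgi, cij, dei, dhi, efj, eij, ghi

giving chain groups C_0 ≅ Z^10, C_1 ≅ Z^30, C_2 ≅ Z^20.

∂_1: C_1 → C_0 maps an edge to its endpoints' difference, ∂[p,q] = q − p.
As a 10×30 matrix over Z this has rank 9, with invariant factors (1,1,1,1,1,1,1,1,1).

∂_2: C_2 → C_1 maps a triangle to the signed sum of its edges. For instance
  ∂cij = ij − cj + ci,
  ∂acg = cg − ag + ac.
The 30×20 boundary matrix has rank 20 and Smith normal form diag(1,1,1,1,1,1,1,1,1,1,1,1,1,1,1,1,1,1,1,2).

Computing H_k = (kernel of ∂_k) / (image of ∂_{k+1}):

  H_0: rank C_0 − rank ∂_1 = 10 − 9 = 1, and the invariant factors of ∂_1 are all 1, so H_0 ≅ Z.
  H_1: rank ker ∂_1 − rank ∂_2 = (30 − 9) − 20 = 1, and ∂_2 has invariant factor 2 > 1, so H_1 ≅ Z × Z/2.
  H_2: rank ker ∂_2 − rank ∂_3 = (20 − 20) − 0 = 0, and there is no ∂_3, so H_2 ≅ 0.

H_0 ≅ Z,  H_1 ≅ Z × Z/2,  H_2 = 0.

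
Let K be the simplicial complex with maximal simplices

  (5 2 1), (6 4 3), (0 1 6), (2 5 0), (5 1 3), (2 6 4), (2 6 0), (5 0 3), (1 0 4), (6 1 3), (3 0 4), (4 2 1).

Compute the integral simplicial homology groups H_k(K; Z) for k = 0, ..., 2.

Order the vertices as 0 < 1 < 2 < 3 < 4 < 5 < 6. Listing each simplex with vertices in this order, K has dimension 2 with simplices:

  0-simplices (7): [0], [1], [2], [3], [4], [5], [6]
  1-simplices (18): [0,1], [0,2], [0,3], [0,4], [0,5], [0,6], [1,2], [1,3], [1,4], [1,5], [1,6], [2,4], [2,5], [2,6], [3,4], [3,5], [3,6], [4,6]
  2-simplices (12): [0,1,4], [0,1,6], [0,2,5], [0,2,6], [0,3,4], [0,3,5], [1,2,4], [1,2,5], [1,3,5], [1,3,6], [2,4,6], [3,4,6]

Hence C_0 ≅ Z^7, C_1 ≅ Z^18, C_2 ≅ Z^12.

Boundary ∂_1: C_1 → C_0 maps an edge to its endpoints' difference, ∂[p,q] = q − p. For instance
  ∂[3,4] = [4] − [3].
The resulting 7×18 matrix has rank 6, and its Smith normal form has invariant factors (1,1,1,1,1,1).

∂_2: C_2 → C_1 acts by ∂[p,q,r] = [q,r] − [p,r] + [p,q]. For instance
  ∂[0,2,6] = [2,6] − [0,6] + [0,2],
  ∂[0,3,5] = [3,5] − [0,5] + [0,3].
This gives a 18×12 integer matrix of rank 12; reducing to Smith normal form yields diagonal entries (1,1,1,1,1,1,1,1,1,1,1,2).

Reading off H_k = ker ∂_k / im ∂_{k+1}:

  H_0: rank C_0 − rank ∂_1 = 7 − 6 = 1, and the invariant factors of ∂_1 are all 1, so H_0 = Z.
  H_1: rank ker ∂_1 − rank ∂_2 = (18 − 6) − 12 = 0, and ∂_2 has invariant factor 2 > 1, so H_1 = Z/2.
  H_2: rank ker ∂_2 − rank ∂_3 = (12 − 12) − 0 = 0, and there is no ∂_3, so H_2 = 0.

As a check, the Euler characteristic is 7 − 18 + 12 = 1, which agrees with 1 − 0 + 0 = 1.

H_0 = Z,  H_1 = Z/2,  H_2 = 0.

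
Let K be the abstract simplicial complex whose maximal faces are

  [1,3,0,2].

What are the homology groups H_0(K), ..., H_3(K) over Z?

H_0 = Z,  H_1 = 0,  H_2 = 0,  H_3 = 0.

Take the total order 0 < 1 < 2 < 3 on the vertex set. Then K (dimension 3) consists of the simplices:

  0-simplices (4): [0], [1], [2], [3]
  1-simplices (6): [0,1], [0,2], [0,3], [1,2], [1,3], [2,3]
  2-simplices (4): [0,1,2], [0,1,3], [0,2,3], [1,2,3]
  3-simplices (1): [0,1,2,3]

giving chain groups C_0 ≅ Z^4, C_1 ≅ Z^6, C_2 ≅ Z^4, C_3 ≅ Z^1.

∂_1: C_1 → C_0 sends each edge [p,q] (with p < q) to q − p.
The resulting 4×6 matrix has rank 3, and its Smith normal form has invariant factors (1,1,1).

∂_2: C_2 → C_1 sends each 2-simplex [p,q,r] to [q,r] − [p,r] + [p,q]. For instance
  ∂[0,1,3] = [1,3] − [0,3] + [0,1],
  ∂[0,2,3] = [2,3] − [0,3] + [0,2].
As a 6×4 matrix over Z this has rank 3, with invariant factors (1,1,1).

Boundary ∂_3: C_3 → C_2 sends each 3-simplex σ to the alternating sum Σ_i (−1)^i (σ with its i-th vertex removed). For instance
  ∂[0,1,2,3] = [1,2,3] − [0,2,3] + [0,1,3] − [0,1,2].
The 4×1 boundary matrix has rank 1 and Smith normal form diag(1).

Now H_k = ker ∂_k / im ∂_{k+1}, so:

  H_0: rank C_0 − rank ∂_1 = 4 − 3 = 1, and the invariant factors of ∂_1 are all 1, so H_0 = Z.
  H_1: rank ker ∂_1 − rank ∂_2 = (6 − 3) − 3 = 0, and the invariant factors of ∂_2 are all 1, so H_1 = 0.
  H_2: rank ker ∂_2 − rank ∂_3 = (4 − 3) − 1 = 0, and the invariant factors of ∂_3 are all 1, so H_2 = 0.
  H_3: rank ker ∂_3 − rank ∂_4 = (1 − 1) − 0 = 0, and there is no ∂_4, so H_3 = 0.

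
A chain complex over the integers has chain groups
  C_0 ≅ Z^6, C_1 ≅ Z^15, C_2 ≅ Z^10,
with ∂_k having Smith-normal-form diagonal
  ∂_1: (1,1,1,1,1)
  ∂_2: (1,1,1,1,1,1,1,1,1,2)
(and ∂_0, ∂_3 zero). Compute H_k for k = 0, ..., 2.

H_0: b_0 = 6 − 0 − 5 = 1; torsion from ∂_1 factors > 1: none. So H_0 ≅ Z.
H_1: b_1 = 15 − 5 − 10 = 0; torsion from ∂_2 factors > 1: [2]. So H_1 ≅ Z/2Z.
H_2: b_2 = 10 − 10 − 0 = 0; torsion from ∂_3 factors > 1: none. So H_2 ≅ 0.

H_0 ≅ Z,  H_1 ≅ Z/2Z,  H_2 = 0.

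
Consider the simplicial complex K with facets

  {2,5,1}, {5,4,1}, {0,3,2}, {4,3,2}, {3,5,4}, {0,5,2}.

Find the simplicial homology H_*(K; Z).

Order the vertices as 0 < 1 < 2 < 3 < 4 < 5. Listing each simplex with vertices in this order, K has dimension 2 with simplices:

  0-simplices (6): [0], [1], [2], [3], [4], [5]
  1-simplices (12): [0,2], [0,3], [0,5], [1,2], [1,4], [1,5], [2,3], [2,4], [2,5], [3,4], [3,5], [4,5]
  2-simplices (6): [0,2,3], [0,2,5], [1,2,5], [1,4,5], [2,3,4], [3,4,5]

giving chain groups C_0 ≅ Z^6, C_1 ≅ Z^12, C_2 ≅ Z^6.

∂_1: C_1 → C_0 is given by ∂[p,q] = [q] − [p]. For instance
  ∂[1,5] = [5] − [1].
The resulting 6×12 matrix has rank 5, and its Smith normal form has invariant factors (1,1,1,1,1).

The boundary map ∂_2: C_2 → C_1 acts by ∂[p,q,r] = [q,r] − [p,r] + [p,q]. For instance
  ∂[3,4,5] = [4,5] − [3,5] + [3,4],
  ∂[1,2,5] = [2,5] − [1,5] + [1,2].
This gives a 12×6 integer matrix of rank 6; reducing to Smith normal form yields diagonal entries (1,1,1,1,1,1).

From H_k ≅ ker(∂_k) / im(∂_{k+1}) we obtain:

  H_0: rank C_0 − rank ∂_1 = 6 − 5 = 1, and the invariant factors of ∂_1 are all 1, so H_0 ≅ Z.
  H_1: rank ker ∂_1 − rank ∂_2 = (12 − 5) − 6 = 1, and the invariant factors of ∂_2 are all 1, so H_1 ≅ Z.
  H_2: rank ker ∂_2 − rank ∂_3 = (6 − 6) − 0 = 0, and there is no ∂_3, so H_2 ≅ 0.

As a check, the Euler characteristic is 6 − 12 + 6 = 0, which agrees with 1 − 1 + 0 = 0.
(K is a triangulation of the cylinder S^1 x I.)

H_0 ≅ Z,  H_1 ≅ Z,  H_2 = 0.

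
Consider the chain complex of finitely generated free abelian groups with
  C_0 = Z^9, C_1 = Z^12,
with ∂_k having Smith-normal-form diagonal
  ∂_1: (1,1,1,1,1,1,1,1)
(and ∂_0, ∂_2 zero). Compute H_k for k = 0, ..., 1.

H_0 ≅ Z,  H_1 ≅ Z^4.

H_0: b_0 = 9 − 0 − 8 = 1; torsion from ∂_1 factors > 1: none. So H_0 ≅ Z.
H_1: b_1 = 12 − 8 − 0 = 4; torsion from ∂_2 factors > 1: none. So H_1 ≅ Z^4.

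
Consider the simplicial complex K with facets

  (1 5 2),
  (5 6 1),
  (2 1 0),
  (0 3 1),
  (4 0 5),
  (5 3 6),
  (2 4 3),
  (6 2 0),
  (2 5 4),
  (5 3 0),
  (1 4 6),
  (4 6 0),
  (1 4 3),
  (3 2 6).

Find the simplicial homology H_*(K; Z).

Fix the vertex order 0 < 1 < 2 < 3 < 4 < 5 < 6 and write every simplex with vertices in increasing order. Then dim K = 2 and the simplices of K are:

  0-simplices (7): [0], [1], [2], [3], [4], [5], [6]
  1-simplices (21): [0,1], [0,2], [0,3], [0,4], [0,5], [0,6], [1,2], [1,3], [1,4], [1,5], [1,6], [2,3], [2,4], [2,5], [2,6], [3,4], [3,5], [3,6], [4,5], [4,6], [5,6]
  2-simplices (14): [0,1,2], [0,1,3], [0,2,6], [0,3,5], [0,4,5], [0,4,6], [1,2,5], [1,3,4], [1,4,6], [1,5,6], [2,3,4], [2,3,6], [2,4,5], [3,5,6]

so the chain groups are C_0 ≅ Z^7, C_1 ≅ Z^21, C_2 ≅ Z^14.

Boundary ∂_1: C_1 → C_0 maps an edge to its endpoints' difference, ∂[p,q] = q − p. For instance
  ∂[0,6] = [6] − [0].
The 7×21 boundary matrix has rank 6 and Smith normal form diag(1,1,1,1,1,1).

∂_2: C_2 → C_1 maps a triangle to the signed sum of its edges. For instance
  ∂[2,3,6] = [3,6] − [2,6] + [2,3],
  ∂[1,2,5] = [2,5] − [1,5] + [1,2].
As a 21×14 matrix over Z this has rank 13, with invariant factors (1,1,1,1,1,1,1,1,1,1,1,1,1).

Reading off H_k = ker ∂_k / im ∂_{k+1}:

  H_0: rank C_0 − rank ∂_1 = 7 − 6 = 1, and the invariant factors of ∂_1 are all 1, so H_0 ≅ Z.
  H_1: rank ker ∂_1 − rank ∂_2 = (21 − 6) − 13 = 2, and the invariant factors of ∂_2 are all 1, so H_1 ≅ Z^2.
  H_2: rank ker ∂_2 − rank ∂_3 = (14 − 13) − 0 = 1, and there is no ∂_3, so H_2 ≅ Z.

(K is a triangulation of the torus T^2.)

H_0 ≅ Z,  H_1 ≅ Z^2,  H_2 ≅ Z.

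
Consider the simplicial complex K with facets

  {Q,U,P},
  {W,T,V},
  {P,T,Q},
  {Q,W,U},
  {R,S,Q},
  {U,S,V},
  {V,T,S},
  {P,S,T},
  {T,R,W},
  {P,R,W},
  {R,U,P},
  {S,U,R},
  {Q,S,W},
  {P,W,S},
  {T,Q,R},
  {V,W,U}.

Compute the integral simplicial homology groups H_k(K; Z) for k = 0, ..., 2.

Fix the vertex order P < Q < R < S < T < U < V < W and write every simplex with vertices in increasing order. Then dim K = 2 and the simplices of K are:

  0-simplices (8): P, Q, R, S, T, U, V, W
  1-simplices (24): PQ, PR, PS, PT, PU, PW, QR, QS, QT, QU, QW, RS, RT, RU, RW, ST, SU, SV, SW, TV, TW, UV, UW, VW
  2-simplices (16): PQT, PQU, PRU, PRW, PST, PSW, QRS, QRT, QSW, QUW, RSU, RTW, STV, SUV, TVW, UVW

Hence C_0 ≅ Z^8, C_1 ≅ Z^24, C_2 ≅ Z^16.

The boundary map ∂_1: C_1 → C_0 sends each edge [p,q] (with p < q) to q − p. For instance
  ∂RU = U − R.
The 8×24 boundary matrix has rank 7 and Smith normal form diag(1,1,1,1,1,1,1).

The boundary map ∂_2: C_2 → C_1 acts by ∂[p,q,r] = [q,r] − [p,r] + [p,q]. For instance
  ∂QSW = SW − QW + QS,
  ∂PRU = RU − PU + PR.
This gives a 24×16 integer matrix of rank 15; reducing to Smith normal form yields diagonal entries (1,1,1,1,1,1,1,1,1,1,1,1,1,1,1).

Computing H_k = (kernel of ∂_k) / (image of ∂_{k+1}):

  H_0: rank C_0 − rank ∂_1 = 8 − 7 = 1, and the invariant factors of ∂_1 are all 1, so H_0 ≅ Z.
  H_1: rank ker ∂_1 − rank ∂_2 = (24 − 7) − 15 = 2, and the invariant factors of ∂_2 are all 1, so H_1 ≅ Z^2.
  H_2: rank ker ∂_2 − rank ∂_3 = (16 − 15) − 0 = 1, and there is no ∂_3, so H_2 ≅ Z.

As a check, the Euler characteristic is 8 − 24 + 16 = 0, which agrees with 1 − 2 + 1 = 0.
(K is a triangulation of the torus T^2.)

H_0 = Z,  H_1 = Z^2,  H_2 = Z.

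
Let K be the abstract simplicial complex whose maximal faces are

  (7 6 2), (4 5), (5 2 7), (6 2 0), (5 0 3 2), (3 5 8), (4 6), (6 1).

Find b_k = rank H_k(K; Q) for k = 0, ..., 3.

Take the total order 0 < 1 < 2 < 3 < 4 < 5 < 6 < 7 < 8 on the vertex set. Then K (dimension 3) consists of the simplices:

  0-simplices (9): [0], [1], [2], [3], [4], [5], [6], [7], [8]
  1-simplices (16): [0,2], [0,3], [0,5], [0,6], [1,6], [2,3], [2,5], [2,6], [2,7], [3,5], [3,8], [4,5], [4,6], [5,7], [5,8], [6,7]
  2-simplices (8): [0,2,3], [0,2,5], [0,2,6], [0,3,5], [2,3,5], [2,5,7], [2,6,7], [3,5,8]
  3-simplices (1): [0,2,3,5]

Hence C_0 ≅ Z^9, C_1 ≅ Z^16, C_2 ≅ Z^8, C_3 ≅ Z^1.

The boundary map ∂_1: C_1 → C_0 maps an edge to its endpoints' difference, ∂[p,q] = q − p.
This gives a 9×16 integer matrix of rank 8; reducing to Smith normal form yields diagonal entries (1,1,1,1,1,1,1,1).

∂_2: C_2 → C_1 acts by ∂[p,q,r] = [q,r] − [p,r] + [p,q]. For instance
  ∂[0,3,5] = [3,5] − [0,5] + [0,3],
  ∂[3,5,8] = [5,8] − [3,8] + [3,5].
The 16×8 boundary matrix has rank 7 and Smith normal form diag(1,1,1,1,1,1,1).

∂_3: C_3 → C_2 sends each 3-simplex σ to the alternating sum Σ_i (−1)^i (σ with its i-th vertex removed). For instance
  ∂[0,2,3,5] = [2,3,5] − [0,3,5] + [0,2,5] − [0,2,3].
This gives a 8×1 integer matrix of rank 1; reducing to Smith normal form yields diagonal entries (1).

Computing H_k = (kernel of ∂_k) / (image of ∂_{k+1}):

  H_0: rank C_0 − rank ∂_1 = 9 − 8 = 1, and the invariant factors of ∂_1 are all 1, so H_0 ≅ Z.
  H_1: rank ker ∂_1 − rank ∂_2 = (16 − 8) − 7 = 1, and the invariant factors of ∂_2 are all 1, so H_1 ≅ Z.
  H_2: rank ker ∂_2 − rank ∂_3 = (8 − 7) − 1 = 0, and the invariant factors of ∂_3 are all 1, so H_2 ≅ 0.
  H_3: rank ker ∂_3 − rank ∂_4 = (1 − 1) − 0 = 0, and there is no ∂_4, so H_3 ≅ 0.

As a check, the Euler characteristic is 9 − 16 + 8 − 1 = 0, which agrees with 1 − 1 + 0 − 0 = 0.

Hence the Betti numbers are b_0 = 1, b_1 = 1, b_2 = 0, b_3 = 0.

b_0 = 1, b_1 = 1, b_2 = 0, b_3 = 0.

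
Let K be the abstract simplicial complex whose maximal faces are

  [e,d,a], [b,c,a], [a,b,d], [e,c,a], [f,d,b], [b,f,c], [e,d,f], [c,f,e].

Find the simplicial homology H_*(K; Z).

H_0 = Z,  H_1 = 0,  H_2 = Z.

Order the vertices as a < b < c < d < e < f. Listing each simplex with vertices in this order, K has dimension 2 with simplices:

  0-simplices (6): a, b, c, d, e, f
  1-simplices (12): ab, ac, ad, ae, bc, bd, bf, ce, cf, de, df, ef
  2-simplices (8): abc, abd, ace, ade, bcf, bdf, cef, def

giving chain groups C_0 ≅ Z^6, C_1 ≅ Z^12, C_2 ≅ Z^8.

∂_1: C_1 → C_0 sends each edge [p,q] (with p < q) to q − p.
This gives a 6×12 integer matrix of rank 5; reducing to Smith normal form yields diagonal entries (1,1,1,1,1).

Boundary ∂_2: C_2 → C_1 acts by ∂[p,q,r] = [q,r] − [p,r] + [p,q]. For instance
  ∂def = ef − df + de,
  ∂bdf = df − bf + bd.
As a 12×8 matrix over Z this has rank 7, with invariant factors (1,1,1,1,1,1,1).

Reading off H_k = ker ∂_k / im ∂_{k+1}:

  H_0: rank C_0 − rank ∂_1 = 6 − 5 = 1, and the invariant factors of ∂_1 are all 1, so H_0 ≅ Z.
  H_1: rank ker ∂_1 − rank ∂_2 = (12 − 5) − 7 = 0, and the invariant factors of ∂_2 are all 1, so H_1 ≅ 0.
  H_2: rank ker ∂_2 − rank ∂_3 = (8 − 7) − 0 = 1, and there is no ∂_3, so H_2 ≅ Z.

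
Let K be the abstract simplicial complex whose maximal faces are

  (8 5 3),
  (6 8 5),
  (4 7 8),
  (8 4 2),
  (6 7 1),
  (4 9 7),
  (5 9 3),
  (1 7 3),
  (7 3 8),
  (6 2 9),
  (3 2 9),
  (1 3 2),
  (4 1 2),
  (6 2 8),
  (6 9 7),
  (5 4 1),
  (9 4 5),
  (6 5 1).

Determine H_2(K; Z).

H_2 = Z.

Fix the vertex order 1 < 2 < 3 < 4 < 5 < 6 < 7 < 8 < 9 and write every simplex with vertices in increasing order. Then dim K = 2 and the simplices of K are:

  0-simplices (9): [1], [2], [3], [4], [5], [6], [7], [8], [9]
  1-simplices (27): (27 of them)
  2-simplices (18): [1,2,3], [1,2,4], [1,3,7], [1,4,5], [1,5,6], [1,6,7], [2,3,9], [2,4,8], [2,6,8], [2,6,9], [3,5,8], [3,5,9], [3,7,8], [4,5,9], [4,7,8], [4,7,9], [5,6,8], [6,7,9]

giving chain groups C_0 ≅ Z^9, C_1 ≅ Z^27, C_2 ≅ Z^18.

The boundary map ∂_1: C_1 → C_0 is given by ∂[p,q] = [q] − [p].
This gives a 9×27 integer matrix of rank 8; reducing to Smith normal form yields diagonal entries (1,1,1,1,1,1,1,1).

∂_2: C_2 → C_1 sends each 2-simplex [p,q,r] to [q,r] − [p,r] + [p,q]. For instance
  ∂[1,2,4] = [2,4] − [1,4] + [1,2],
  ∂[2,4,8] = [4,8] − [2,8] + [2,4].
The resulting 27×18 matrix has rank 17, and its Smith normal form has invariant factors (1,1,1,1,1,1,1,1,1,1,1,1,1,1,1,1,1).

From H_k ≅ ker(∂_k) / im(∂_{k+1}) we obtain:

  H_2: rank ker ∂_2 − rank ∂_3 = (18 − 17) − 0 = 1, and there is no ∂_3, so H_2 ≅ Z.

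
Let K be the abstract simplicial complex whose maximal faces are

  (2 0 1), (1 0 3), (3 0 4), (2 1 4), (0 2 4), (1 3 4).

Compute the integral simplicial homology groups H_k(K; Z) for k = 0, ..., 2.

K has 5 vertices, 9 edges, 6 triangles.
rank ∂_0 = 0, rank ∂_1 = 4 ⇒ b_0 = 5 − 0 − 4 = 1; all invariant factors of ∂_1 are 1 so no torsion. So H_0 = Z.
rank ∂_1 = 4, rank ∂_2 = 5 ⇒ b_1 = 9 − 4 − 5 = 0; all invariant factors of ∂_2 are 1 so no torsion. So H_1 = 0.
rank ∂_2 = 5, rank ∂_3 = 0 ⇒ b_2 = 6 − 5 − 0 = 1. So H_2 = Z.

H_0 = Z,  H_1 = 0,  H_2 = Z.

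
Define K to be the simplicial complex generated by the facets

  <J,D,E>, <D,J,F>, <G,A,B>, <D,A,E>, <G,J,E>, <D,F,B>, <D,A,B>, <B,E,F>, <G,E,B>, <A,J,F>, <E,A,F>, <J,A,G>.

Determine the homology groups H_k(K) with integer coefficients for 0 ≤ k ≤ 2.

H_0 ≅ Z,  H_1 ≅ Z/2,  H_2 = 0.

K has 7 vertices, 18 edges, 12 triangles.
rank ∂_0 = 0, rank ∂_1 = 6 ⇒ b_0 = 7 − 0 − 6 = 1; all invariant factors of ∂_1 are 1 so no torsion. So H_0 ≅ Z.
rank ∂_1 = 6, rank ∂_2 = 12 ⇒ b_1 = 18 − 6 − 12 = 0; ∂_2 has invariant factor(s) [2] giving torsion. So H_1 ≅ Z/2.
rank ∂_2 = 12, rank ∂_3 = 0 ⇒ b_2 = 12 − 12 − 0 = 0. So H_2 ≅ 0.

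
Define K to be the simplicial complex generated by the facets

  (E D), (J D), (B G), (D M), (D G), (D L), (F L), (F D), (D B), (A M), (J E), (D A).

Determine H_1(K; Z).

H_1 ≅ Z^4.

Fix the vertex order A < B < D < E < F < G < J < L < M and write every simplex with vertices in increasing order. Then dim K = 1 and the simplices of K are:

  0-simplices (9): A, B, D, E, F, G, J, L, M
  1-simplices (12): AD, AM, BD, BG, DE, DF, DG, DJ, DL, DM, EJ, FL

Hence C_0 ≅ Z^9, C_1 ≅ Z^12.

The boundary map ∂_1: C_1 → C_0 maps an edge to its endpoints' difference, ∂[p,q] = q − p. For instance
  ∂DJ = J − D.
The resulting 9×12 matrix has rank 8, and its Smith normal form has invariant factors (1,1,1,1,1,1,1,1).

Reading off H_k = ker ∂_k / im ∂_{k+1}:

  H_1: rank ker ∂_1 − rank ∂_2 = (12 − 8) − 0 = 4, and there is no ∂_2, so H_1 ≅ Z^4.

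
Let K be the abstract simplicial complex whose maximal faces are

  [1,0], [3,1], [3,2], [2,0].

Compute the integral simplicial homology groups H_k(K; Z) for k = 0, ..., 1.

Fix the vertex order 0 < 1 < 2 < 3 and write every simplex with vertices in increasing order. Then dim K = 1 and the simplices of K are:

  0-simplices (4): [0], [1], [2], [3]
  1-simplices (4): [0,1], [0,2], [1,3], [2,3]

giving chain groups C_0 ≅ Z^4, C_1 ≅ Z^4.

Boundary ∂_1: C_1 → C_0 is given by ∂[p,q] = [q] − [p].
As a 4×4 matrix over Z this has rank 3, with invariant factors (1,1,1).

Now H_k = ker ∂_k / im ∂_{k+1}, so:

  H_0: rank C_0 − rank ∂_1 = 4 − 3 = 1, and the invariant factors of ∂_1 are all 1, so H_0 ≅ Z.
  H_1: rank ker ∂_1 − rank ∂_2 = (4 − 3) − 0 = 1, and there is no ∂_2, so H_1 ≅ Z.

As a check, the Euler characteristic is 4 − 4 = 0, which agrees with 1 − 1 = 0.

H_0 = Z,  H_1 = Z.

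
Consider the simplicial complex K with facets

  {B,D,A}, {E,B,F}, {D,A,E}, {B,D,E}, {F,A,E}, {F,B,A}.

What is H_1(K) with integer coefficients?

H_1 = 0.

Fix the vertex order A < B < D < E < F and write every simplex with vertices in increasing order. Then dim K = 2 and the simplices of K are:

  0-simplices (5): A, B, D, E, F
  1-simplices (9): AB, AD, AE, AF, BD, BE, BF, DE, EF
  2-simplices (6): ABD, ABF, ADE, AEF, BDE, BEF

Hence C_0 ≅ Z^5, C_1 ≅ Z^9, C_2 ≅ Z^6.

Boundary ∂_1: C_1 → C_0 maps an edge to its endpoints' difference, ∂[p,q] = q − p. For instance
  ∂EF = F − E.
The resulting 5×9 matrix has rank 4, and its Smith normal form has invariant factors (1,1,1,1).

The boundary map ∂_2: C_2 → C_1 sends each 2-simplex [p,q,r] to [q,r] − [p,r] + [p,q]. For instance
  ∂ABD = BD − AD + AB,
  ∂BEF = EF − BF + BE.
As a 9×6 matrix over Z this has rank 5, with invariant factors (1,1,1,1,1).

From H_k ≅ ker(∂_k) / im(∂_{k+1}) we obtain:

  H_1: rank ker ∂_1 − rank ∂_2 = (9 − 4) − 5 = 0, and the invariant factors of ∂_2 are all 1, so H_1 = 0.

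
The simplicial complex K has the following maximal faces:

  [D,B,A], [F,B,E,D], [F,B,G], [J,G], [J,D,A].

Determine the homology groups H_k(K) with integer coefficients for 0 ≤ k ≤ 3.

We work with the vertex ordering A < B < D < E < F < G < J. The simplices of K, each written with vertices in increasing order, are:

  0-simplices (7): A, B, D, E, F, G, J
  1-simplices (13): AB, AD, AJ, BD, BE, BF, BG, DE, DF, DJ, EF, FG, GJ
  2-simplices (7): ABD, ADJ, BDE, BDF, BEF, BFG, DEF
  3-simplices (1): BDEF

giving chain groups C_0 ≅ Z^7, C_1 ≅ Z^13, C_2 ≅ Z^7, C_3 ≅ Z^1.

∂_1: C_1 → C_0 is given by ∂[p,q] = [q] − [p]. For instance
  ∂DJ = J − D.
This gives a 7×13 integer matrix of rank 6; reducing to Smith normal form yields diagonal entries (1,1,1,1,1,1).

The boundary map ∂_2: C_2 → C_1 acts by ∂[p,q,r] = [q,r] − [p,r] + [p,q]. For instance
  ∂BFG = FG − BG + BF,
  ∂BEF = EF − BF + BE.
The resulting 13×7 matrix has rank 6, and its Smith normal form has invariant factors (1,1,1,1,1,1).

Boundary ∂_3: C_3 → C_2 sends each 3-simplex σ to the alternating sum Σ_i (−1)^i (σ with its i-th vertex removed). For instance
  ∂BDEF = DEF − BEF + BDF − BDE.
The resulting 7×1 matrix has rank 1, and its Smith normal form has invariant factors (1).

From H_k ≅ ker(∂_k) / im(∂_{k+1}) we obtain:

  H_0: rank C_0 − rank ∂_1 = 7 − 6 = 1, and the invariant factors of ∂_1 are all 1, so H_0 ≅ Z.
  H_1: rank ker ∂_1 − rank ∂_2 = (13 − 6) − 6 = 1, and the invariant factors of ∂_2 are all 1, so H_1 ≅ Z.
  H_2: rank ker ∂_2 − rank ∂_3 = (7 − 6) − 1 = 0, and the invariant factors of ∂_3 are all 1, so H_2 ≅ 0.
  H_3: rank ker ∂_3 − rank ∂_4 = (1 − 1) − 0 = 0, and there is no ∂_4, so H_3 ≅ 0.

H_0 = Z,  H_1 = Z,  H_2 = 0,  H_3 = 0.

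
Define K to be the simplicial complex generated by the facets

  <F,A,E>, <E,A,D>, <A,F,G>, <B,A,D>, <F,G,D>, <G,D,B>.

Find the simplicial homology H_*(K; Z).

H_0 = Z,  H_1 = Z,  H_2 = 0.

Take the total order A < B < D < E < F < G on the vertex set. Then K (dimension 2) consists of the simplices:

  0-simplices (6): A, B, D, E, F, G
  1-simplices (12): AB, AD, AE, AF, AG, BD, BG, DE, DF, DG, EF, FG
  2-simplices (6): ABD, ADE, AEF, AFG, BDG, DFG

giving chain groups C_0 ≅ Z^6, C_1 ≅ Z^12, C_2 ≅ Z^6.

The boundary map ∂_1: C_1 → C_0 sends each edge [p,q] (with p < q) to q − p. For instance
  ∂AD = D − A.
This gives a 6×12 integer matrix of rank 5; reducing to Smith normal form yields diagonal entries (1,1,1,1,1).

The boundary map ∂_2: C_2 → C_1 sends each 2-simplex [p,q,r] to [q,r] − [p,r] + [p,q]. For instance
  ∂AFG = FG − AG + AF,
  ∂BDG = DG − BG + BD.
As a 12×6 matrix over Z this has rank 6, with invariant factors (1,1,1,1,1,1).

Computing H_k = (kernel of ∂_k) / (image of ∂_{k+1}):

  H_0: rank C_0 − rank ∂_1 = 6 − 5 = 1, and the invariant factors of ∂_1 are all 1, so H_0 = Z.
  H_1: rank ker ∂_1 − rank ∂_2 = (12 − 5) − 6 = 1, and the invariant factors of ∂_2 are all 1, so H_1 = Z.
  H_2: rank ker ∂_2 − rank ∂_3 = (6 − 6) − 0 = 0, and there is no ∂_3, so H_2 = 0.

As a check, the Euler characteristic is 6 − 12 + 6 = 0, which agrees with 1 − 1 + 0 = 0.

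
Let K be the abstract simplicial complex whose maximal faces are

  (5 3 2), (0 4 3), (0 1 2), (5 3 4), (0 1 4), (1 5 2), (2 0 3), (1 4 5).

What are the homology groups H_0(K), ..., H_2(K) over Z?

H_0 = Z,  H_1 = 0,  H_2 = Z.

K has 6 vertices, 12 edges, 8 triangles.
rank ∂_0 = 0, rank ∂_1 = 5 ⇒ b_0 = 6 − 0 − 5 = 1; all invariant factors of ∂_1 are 1 so no torsion. So H_0 ≅ Z.
rank ∂_1 = 5, rank ∂_2 = 7 ⇒ b_1 = 12 − 5 − 7 = 0; all invariant factors of ∂_2 are 1 so no torsion. So H_1 ≅ 0.
rank ∂_2 = 7, rank ∂_3 = 0 ⇒ b_2 = 8 − 7 − 0 = 1. So H_2 ≅ Z.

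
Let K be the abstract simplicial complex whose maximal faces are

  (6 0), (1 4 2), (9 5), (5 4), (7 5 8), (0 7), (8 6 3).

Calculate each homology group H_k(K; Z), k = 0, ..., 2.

H_0 = Z,  H_1 = Z,  H_2 = 0.

Take the total order 0 < 1 < 2 < 3 < 4 < 5 < 6 < 7 < 8 < 9 on the vertex set. Then K (dimension 2) consists of the simplices:

  0-simplices (10): [0], [1], [2], [3], [4], [5], [6], [7], [8], [9]
  1-simplices (13): [0,6], [0,7], [1,2], [1,4], [2,4], [3,6], [3,8], [4,5], [5,7], [5,8], [5,9], [6,8], [7,8]
  2-simplices (3): [1,2,4], [3,6,8], [5,7,8]

so the chain groups are C_0 ≅ Z^10, C_1 ≅ Z^13, C_2 ≅ Z^3.

∂_1: C_1 → C_0 sends each edge [p,q] (with p < q) to q − p. For instance
  ∂[3,8] = [8] − [3].
The 10×13 boundary matrix has rank 9 and Smith normal form diag(1,1,1,1,1,1,1,1,1).

The boundary map ∂_2: C_2 → C_1 maps a triangle to the signed sum of its edges. For instance
  ∂[1,2,4] = [2,4] − [1,4] + [1,2],
  ∂[5,7,8] = [7,8] − [5,8] + [5,7].
The resulting 13×3 matrix has rank 3, and its Smith normal form has invariant factors (1,1,1).

From H_k ≅ ker(∂_k) / im(∂_{k+1}) we obtain:

  H_0: rank C_0 − rank ∂_1 = 10 − 9 = 1, and the invariant factors of ∂_1 are all 1, so H_0 = Z.
  H_1: rank ker ∂_1 − rank ∂_2 = (13 − 9) − 3 = 1, and the invariant factors of ∂_2 are all 1, so H_1 = Z.
  H_2: rank ker ∂_2 − rank ∂_3 = (3 − 3) − 0 = 0, and there is no ∂_3, so H_2 = 0.

As a check, the Euler characteristic is 10 − 13 + 3 = 0, which agrees with 1 − 1 + 0 = 0.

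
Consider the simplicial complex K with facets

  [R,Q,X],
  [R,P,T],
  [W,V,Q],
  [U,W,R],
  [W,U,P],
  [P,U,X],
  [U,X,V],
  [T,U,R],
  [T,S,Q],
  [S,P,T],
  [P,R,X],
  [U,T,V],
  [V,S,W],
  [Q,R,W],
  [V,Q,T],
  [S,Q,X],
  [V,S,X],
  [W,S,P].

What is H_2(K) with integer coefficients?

We work with the vertex ordering P < Q < R < S < T < U < V < W < X. The simplices of K, each written with vertices in increasing order, are:

  0-simplices (9): P, Q, R, S, T, U, V, W, X
  1-simplices (27): PR, PS, PT, PU, PW, PX, QR, QS, QT, QV, QW, QX, RT, RU, RW, RX, ST, SV, SW, SX, TU, TV, UV, UW, UX, VW, VX
  2-simplices (18): PRT, PRX, PST, PSW, PUW, PUX, QRW, QRX, QST, QSX, QTV, QVW, RTU, RUW, SVW, SVX, TUV, UVX

so the chain groups are C_0 ≅ Z^9, C_1 ≅ Z^27, C_2 ≅ Z^18.

Boundary ∂_1: C_1 → C_0 sends each edge [p,q] (with p < q) to q − p.
This gives a 9×27 integer matrix of rank 8; reducing to Smith normal form yields diagonal entries (1,1,1,1,1,1,1,1).

Boundary ∂_2: C_2 → C_1 maps a triangle to the signed sum of its edges. For instance
  ∂PUW = UW − PW + PU,
  ∂PSW = SW − PW + PS.
The resulting 27×18 matrix has rank 18, and its Smith normal form has invariant factors (1,1,1,1,1,1,1,1,1,1,1,1,1,1,1,1,1,2).

Computing H_k = (kernel of ∂_k) / (image of ∂_{k+1}):

  H_2: rank ker ∂_2 − rank ∂_3 = (18 − 18) − 0 = 0, and there is no ∂_3, so H_2 ≅ 0.

H_2 = 0.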